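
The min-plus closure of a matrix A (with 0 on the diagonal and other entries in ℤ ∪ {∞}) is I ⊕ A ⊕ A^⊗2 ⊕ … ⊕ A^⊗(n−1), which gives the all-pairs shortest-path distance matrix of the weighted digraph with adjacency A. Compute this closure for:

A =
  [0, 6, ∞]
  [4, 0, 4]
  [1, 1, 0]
Closure =
  [0, 6, 10]
  [4, 0, 4]
  [1, 1, 0]

This is the Floyd-Warshall all-pairs shortest-path computation. For each intermediate vertex k = 0, 1, …, 2, update dist[i][j] ← min(dist[i][j], dist[i][k] + dist[k][j]). The final matrix gives, for each (i, j), the minimum total weight of any directed path from i to j (possibly empty when i = j).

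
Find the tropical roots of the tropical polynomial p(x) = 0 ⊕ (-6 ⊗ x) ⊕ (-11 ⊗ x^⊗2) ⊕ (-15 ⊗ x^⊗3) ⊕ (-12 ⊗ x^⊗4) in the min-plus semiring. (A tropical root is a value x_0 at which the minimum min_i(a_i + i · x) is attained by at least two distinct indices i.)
Roots: {-3, 4, 5, 6}

Each tropical root is a break point of the lower envelope of the lines y = a_i + i · x (there are 5 lines, with slopes 0, 1, ..., 4). Only the lines that attain the minimum somewhere contribute to roots; other lines are dominated. Here the surviving (envelope) indices are i = 4, i = 3, i = 2, i = 1, i = 0.
Intersections between consecutive envelope lines give the roots: for adjacent envelope indices i < j the intersection is x = (a_i − a_j) / (j − i). Reading off the sorted break points: {-3, 4, 5, 6}.
Verification: at each break x_0, at least two indices attain the minimum of min_i(a_i + i · x_0).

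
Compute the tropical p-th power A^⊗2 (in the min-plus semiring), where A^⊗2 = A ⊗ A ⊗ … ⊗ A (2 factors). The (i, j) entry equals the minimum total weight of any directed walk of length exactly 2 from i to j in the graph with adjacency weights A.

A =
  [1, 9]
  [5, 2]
A^⊗2 =
  [2, 10]
  [6, 4]

Each entry (A^⊗2)_ij equals the minimum over all length-2 walks i = v_0 → v_1 → … → v_2 = j of Σ_t A[v_t][v_{t+1}]. For example, for (i, j) = (0, 1) we minimise over 2 possible intermediate vertex sequences; the minimum is 10, attained along the walk 0 → 0 → 1.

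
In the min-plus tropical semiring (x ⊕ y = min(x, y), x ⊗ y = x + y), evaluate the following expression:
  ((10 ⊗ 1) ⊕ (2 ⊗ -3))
((10 ⊗ 1) ⊕ (2 ⊗ -3)) = -1

Expand innermost to outermost. Recall ⊕ takes the minimum of its arguments and ⊗ takes their sum. Working out the expression ((10 ⊗ 1) ⊕ (2 ⊗ -3)) gives -1.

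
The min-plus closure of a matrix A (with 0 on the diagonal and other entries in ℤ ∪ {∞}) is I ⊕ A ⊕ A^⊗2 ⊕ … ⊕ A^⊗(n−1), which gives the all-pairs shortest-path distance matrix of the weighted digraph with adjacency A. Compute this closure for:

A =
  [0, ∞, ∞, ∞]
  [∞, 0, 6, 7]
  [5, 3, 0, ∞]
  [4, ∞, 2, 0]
Closure =
  [0, ∞, ∞, ∞]
  [11, 0, 6, 7]
  [5, 3, 0, 10]
  [4, 5, 2, 0]

This is the Floyd-Warshall all-pairs shortest-path computation. For each intermediate vertex k = 0, 1, …, 3, update dist[i][j] ← min(dist[i][j], dist[i][k] + dist[k][j]). The final matrix gives, for each (i, j), the minimum total weight of any directed path from i to j (possibly empty when i = j).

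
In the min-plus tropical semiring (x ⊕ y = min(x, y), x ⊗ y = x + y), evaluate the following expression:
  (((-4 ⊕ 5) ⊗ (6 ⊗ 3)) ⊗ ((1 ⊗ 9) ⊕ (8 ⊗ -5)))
(((-4 ⊕ 5) ⊗ (6 ⊗ 3)) ⊗ ((1 ⊗ 9) ⊕ (8 ⊗ -5))) = 8

Expand innermost to outermost. Recall ⊕ takes the minimum of its arguments and ⊗ takes their sum. Working out the expression (((-4 ⊕ 5) ⊗ (6 ⊗ 3)) ⊗ ((1 ⊗ 9) ⊕ (8 ⊗ -5))) gives 8.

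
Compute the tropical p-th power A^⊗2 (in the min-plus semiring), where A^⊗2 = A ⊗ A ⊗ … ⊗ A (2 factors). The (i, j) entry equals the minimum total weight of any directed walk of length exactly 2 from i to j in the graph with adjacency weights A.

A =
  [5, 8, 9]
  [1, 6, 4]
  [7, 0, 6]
A^⊗2 =
  [9, 9, 12]
  [6, 4, 10]
  [1, 6, 4]

Each entry (A^⊗2)_ij equals the minimum over all length-2 walks i = v_0 → v_1 → … → v_2 = j of Σ_t A[v_t][v_{t+1}]. For example, for (i, j) = (0, 2) we minimise over 3 possible intermediate vertex sequences; the minimum is 12, attained along the walk 0 → 1 → 2.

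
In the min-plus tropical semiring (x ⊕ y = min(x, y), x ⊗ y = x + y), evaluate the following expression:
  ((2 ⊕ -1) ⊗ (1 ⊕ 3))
((2 ⊕ -1) ⊗ (1 ⊕ 3)) = 0

Expand innermost to outermost. Recall ⊕ takes the minimum of its arguments and ⊗ takes their sum. Working out the expression ((2 ⊕ -1) ⊗ (1 ⊕ 3)) gives 0.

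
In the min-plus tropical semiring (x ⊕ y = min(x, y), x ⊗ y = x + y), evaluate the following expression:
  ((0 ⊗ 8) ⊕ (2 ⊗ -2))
((0 ⊗ 8) ⊕ (2 ⊗ -2)) = 0

Expand innermost to outermost. Recall ⊕ takes the minimum of its arguments and ⊗ takes their sum. Working out the expression ((0 ⊗ 8) ⊕ (2 ⊗ -2)) gives 0.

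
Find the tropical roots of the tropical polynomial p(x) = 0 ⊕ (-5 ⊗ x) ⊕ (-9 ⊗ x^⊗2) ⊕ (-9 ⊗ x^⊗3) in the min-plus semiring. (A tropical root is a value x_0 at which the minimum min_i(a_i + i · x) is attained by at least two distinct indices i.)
Roots: {0, 4, 5}

Each tropical root is a break point of the lower envelope of the lines y = a_i + i · x (there are 4 lines, with slopes 0, 1, ..., 3). Only the lines that attain the minimum somewhere contribute to roots; other lines are dominated. Here the surviving (envelope) indices are i = 3, i = 2, i = 1, i = 0.
Intersections between consecutive envelope lines give the roots: for adjacent envelope indices i < j the intersection is x = (a_i − a_j) / (j − i). Reading off the sorted break points: {0, 4, 5}.
Verification: at each break x_0, at least two indices attain the minimum of min_i(a_i + i · x_0).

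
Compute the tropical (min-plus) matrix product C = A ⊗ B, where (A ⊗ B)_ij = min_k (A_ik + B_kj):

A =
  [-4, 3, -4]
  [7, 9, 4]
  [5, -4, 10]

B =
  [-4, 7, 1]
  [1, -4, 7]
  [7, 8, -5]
A ⊗ B =
  [-8, -1, -9]
  [3, 5, -1]
  [-3, -8, 3]

Apply the min-plus product entry-by-entry:
  C[0][0] = min over k of (A[0][0] + B[0][0] = -4 + -4 = -8, A[0][1] + B[1][0] = 3 + 1 = 4, A[0][2] + B[2][0] = -4 + 7 = 3) = -8 (attained at k = 0)
  C[0][1] = min over k of (A[0][0] + B[0][1] = -4 + 7 = 3, A[0][1] + B[1][1] = 3 + -4 = -1, A[0][2] + B[2][1] = -4 + 8 = 4) = -1 (attained at k = 1)
  C[0][2] = min over k of (A[0][0] + B[0][2] = -4 + 1 = -3, A[0][1] + B[1][2] = 3 + 7 = 10, A[0][2] + B[2][2] = -4 + -5 = -9) = -9 (attained at k = 2)
  C[1][0] = min over k of (A[1][0] + B[0][0] = 7 + -4 = 3, A[1][1] + B[1][0] = 9 + 1 = 10, A[1][2] + B[2][0] = 4 + 7 = 11) = 3 (attained at k = 0)
  C[1][1] = min over k of (A[1][0] + B[0][1] = 7 + 7 = 14, A[1][1] + B[1][1] = 9 + -4 = 5, A[1][2] + B[2][1] = 4 + 8 = 12) = 5 (attained at k = 1)
  C[1][2] = min over k of (A[1][0] + B[0][2] = 7 + 1 = 8, A[1][1] + B[1][2] = 9 + 7 = 16, A[1][2] + B[2][2] = 4 + -5 = -1) = -1 (attained at k = 2)
  C[2][0] = min over k of (A[2][0] + B[0][0] = 5 + -4 = 1, A[2][1] + B[1][0] = -4 + 1 = -3, A[2][2] + B[2][0] = 10 + 7 = 17) = -3 (attained at k = 1)
  C[2][1] = min over k of (A[2][0] + B[0][1] = 5 + 7 = 12, A[2][1] + B[1][1] = -4 + -4 = -8, A[2][2] + B[2][1] = 10 + 8 = 18) = -8 (attained at k = 1)
  C[2][2] = min over k of (A[2][0] + B[0][2] = 5 + 1 = 6, A[2][1] + B[1][2] = -4 + 7 = 3, A[2][2] + B[2][2] = 10 + -5 = 5) = 3 (attained at k = 1)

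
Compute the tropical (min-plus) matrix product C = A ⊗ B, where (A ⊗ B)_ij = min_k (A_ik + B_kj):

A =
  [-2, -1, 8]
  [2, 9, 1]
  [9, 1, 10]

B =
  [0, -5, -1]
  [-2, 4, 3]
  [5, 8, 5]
A ⊗ B =
  [-3, -7, -3]
  [2, -3, 1]
  [-1, 4, 4]

Apply the min-plus product entry-by-entry:
  C[0][0] = min over k of (A[0][0] + B[0][0] = -2 + 0 = -2, A[0][1] + B[1][0] = -1 + -2 = -3, A[0][2] + B[2][0] = 8 + 5 = 13) = -3 (attained at k = 1)
  C[0][1] = min over k of (A[0][0] + B[0][1] = -2 + -5 = -7, A[0][1] + B[1][1] = -1 + 4 = 3, A[0][2] + B[2][1] = 8 + 8 = 16) = -7 (attained at k = 0)
  C[0][2] = min over k of (A[0][0] + B[0][2] = -2 + -1 = -3, A[0][1] + B[1][2] = -1 + 3 = 2, A[0][2] + B[2][2] = 8 + 5 = 13) = -3 (attained at k = 0)
  C[1][0] = min over k of (A[1][0] + B[0][0] = 2 + 0 = 2, A[1][1] + B[1][0] = 9 + -2 = 7, A[1][2] + B[2][0] = 1 + 5 = 6) = 2 (attained at k = 0)
  C[1][1] = min over k of (A[1][0] + B[0][1] = 2 + -5 = -3, A[1][1] + B[1][1] = 9 + 4 = 13, A[1][2] + B[2][1] = 1 + 8 = 9) = -3 (attained at k = 0)
  C[1][2] = min over k of (A[1][0] + B[0][2] = 2 + -1 = 1, A[1][1] + B[1][2] = 9 + 3 = 12, A[1][2] + B[2][2] = 1 + 5 = 6) = 1 (attained at k = 0)
  C[2][0] = min over k of (A[2][0] + B[0][0] = 9 + 0 = 9, A[2][1] + B[1][0] = 1 + -2 = -1, A[2][2] + B[2][0] = 10 + 5 = 15) = -1 (attained at k = 1)
  C[2][1] = min over k of (A[2][0] + B[0][1] = 9 + -5 = 4, A[2][1] + B[1][1] = 1 + 4 = 5, A[2][2] + B[2][1] = 10 + 8 = 18) = 4 (attained at k = 0)
  C[2][2] = min over k of (A[2][0] + B[0][2] = 9 + -1 = 8, A[2][1] + B[1][2] = 1 + 3 = 4, A[2][2] + B[2][2] = 10 + 5 = 15) = 4 (attained at k = 1)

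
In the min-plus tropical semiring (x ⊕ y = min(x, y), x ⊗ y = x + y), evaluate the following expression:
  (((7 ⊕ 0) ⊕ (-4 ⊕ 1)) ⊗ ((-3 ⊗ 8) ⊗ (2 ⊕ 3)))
(((7 ⊕ 0) ⊕ (-4 ⊕ 1)) ⊗ ((-3 ⊗ 8) ⊗ (2 ⊕ 3))) = 3

Expand innermost to outermost. Recall ⊕ takes the minimum of its arguments and ⊗ takes their sum. Working out the expression (((7 ⊕ 0) ⊕ (-4 ⊕ 1)) ⊗ ((-3 ⊗ 8) ⊗ (2 ⊕ 3))) gives 3.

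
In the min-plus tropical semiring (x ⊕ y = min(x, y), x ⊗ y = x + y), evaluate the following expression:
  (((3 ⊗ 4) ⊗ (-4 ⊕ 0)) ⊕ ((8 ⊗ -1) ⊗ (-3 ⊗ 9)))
(((3 ⊗ 4) ⊗ (-4 ⊕ 0)) ⊕ ((8 ⊗ -1) ⊗ (-3 ⊗ 9))) = 3

Expand innermost to outermost. Recall ⊕ takes the minimum of its arguments and ⊗ takes their sum. Working out the expression (((3 ⊗ 4) ⊗ (-4 ⊕ 0)) ⊕ ((8 ⊗ -1) ⊗ (-3 ⊗ 9))) gives 3.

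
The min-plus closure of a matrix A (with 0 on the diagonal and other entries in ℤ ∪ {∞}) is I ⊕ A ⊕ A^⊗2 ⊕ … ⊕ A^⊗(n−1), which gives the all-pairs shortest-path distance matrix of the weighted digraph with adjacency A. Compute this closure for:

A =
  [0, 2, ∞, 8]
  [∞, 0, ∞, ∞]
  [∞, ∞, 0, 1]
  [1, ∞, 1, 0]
Closure =
  [0, 2, 9, 8]
  [∞, 0, ∞, ∞]
  [2, 4, 0, 1]
  [1, 3, 1, 0]

This is the Floyd-Warshall all-pairs shortest-path computation. For each intermediate vertex k = 0, 1, …, 3, update dist[i][j] ← min(dist[i][j], dist[i][k] + dist[k][j]). The final matrix gives, for each (i, j), the minimum total weight of any directed path from i to j (possibly empty when i = j).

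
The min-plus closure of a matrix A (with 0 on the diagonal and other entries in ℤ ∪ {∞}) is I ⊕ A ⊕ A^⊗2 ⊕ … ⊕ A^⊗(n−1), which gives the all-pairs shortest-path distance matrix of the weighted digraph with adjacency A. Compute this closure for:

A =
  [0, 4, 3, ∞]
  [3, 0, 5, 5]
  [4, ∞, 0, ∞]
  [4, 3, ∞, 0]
Closure =
  [0, 4, 3, 9]
  [3, 0, 5, 5]
  [4, 8, 0, 13]
  [4, 3, 7, 0]

This is the Floyd-Warshall all-pairs shortest-path computation. For each intermediate vertex k = 0, 1, …, 3, update dist[i][j] ← min(dist[i][j], dist[i][k] + dist[k][j]). The final matrix gives, for each (i, j), the minimum total weight of any directed path from i to j (possibly empty when i = j).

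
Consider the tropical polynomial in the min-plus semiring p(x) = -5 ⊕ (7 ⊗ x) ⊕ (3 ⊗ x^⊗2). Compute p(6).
p(6) = -5

A tropical monomial a ⊗ x^⊗i evaluates to a + i · x. Evaluating each term at x = 6:
  Term 0 contributes -5 + 0 · 6 = -5
  Term 1 contributes 7 + 1 · 6 = 13
  Term 2 contributes 3 + 2 · 6 = 15
p(6) = ⊕ of these = min[-5, 13, 15] = -5.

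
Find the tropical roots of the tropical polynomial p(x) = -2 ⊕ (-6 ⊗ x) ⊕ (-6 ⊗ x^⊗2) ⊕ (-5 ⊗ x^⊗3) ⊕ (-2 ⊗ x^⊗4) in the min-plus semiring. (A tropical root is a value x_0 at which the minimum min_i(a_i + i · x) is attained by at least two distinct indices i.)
Roots: {-3, -1, 0, 4}

Each tropical root is a break point of the lower envelope of the lines y = a_i + i · x (there are 5 lines, with slopes 0, 1, ..., 4). Only the lines that attain the minimum somewhere contribute to roots; other lines are dominated. Here the surviving (envelope) indices are i = 4, i = 3, i = 2, i = 1, i = 0.
Intersections between consecutive envelope lines give the roots: for adjacent envelope indices i < j the intersection is x = (a_i − a_j) / (j − i). Reading off the sorted break points: {-3, -1, 0, 4}.
Verification: at each break x_0, at least two indices attain the minimum of min_i(a_i + i · x_0).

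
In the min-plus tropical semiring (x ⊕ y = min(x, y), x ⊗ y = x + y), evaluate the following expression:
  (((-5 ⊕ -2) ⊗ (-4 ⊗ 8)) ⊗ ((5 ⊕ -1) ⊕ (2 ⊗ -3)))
(((-5 ⊕ -2) ⊗ (-4 ⊗ 8)) ⊗ ((5 ⊕ -1) ⊕ (2 ⊗ -3))) = -2

Expand innermost to outermost. Recall ⊕ takes the minimum of its arguments and ⊗ takes their sum. Working out the expression (((-5 ⊕ -2) ⊗ (-4 ⊗ 8)) ⊗ ((5 ⊕ -1) ⊕ (2 ⊗ -3))) gives -2.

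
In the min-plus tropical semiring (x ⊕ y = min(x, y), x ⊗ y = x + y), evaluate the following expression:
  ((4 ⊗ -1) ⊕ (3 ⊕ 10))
((4 ⊗ -1) ⊕ (3 ⊕ 10)) = 3

Expand innermost to outermost. Recall ⊕ takes the minimum of its arguments and ⊗ takes their sum. Working out the expression ((4 ⊗ -1) ⊕ (3 ⊕ 10)) gives 3.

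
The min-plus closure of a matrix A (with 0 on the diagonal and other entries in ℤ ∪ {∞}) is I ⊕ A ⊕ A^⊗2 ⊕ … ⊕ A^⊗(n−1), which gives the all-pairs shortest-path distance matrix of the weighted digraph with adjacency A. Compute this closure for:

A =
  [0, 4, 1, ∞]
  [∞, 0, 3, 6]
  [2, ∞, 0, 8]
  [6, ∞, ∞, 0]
Closure =
  [0, 4, 1, 9]
  [5, 0, 3, 6]
  [2, 6, 0, 8]
  [6, 10, 7, 0]

This is the Floyd-Warshall all-pairs shortest-path computation. For each intermediate vertex k = 0, 1, …, 3, update dist[i][j] ← min(dist[i][j], dist[i][k] + dist[k][j]). The final matrix gives, for each (i, j), the minimum total weight of any directed path from i to j (possibly empty when i = j).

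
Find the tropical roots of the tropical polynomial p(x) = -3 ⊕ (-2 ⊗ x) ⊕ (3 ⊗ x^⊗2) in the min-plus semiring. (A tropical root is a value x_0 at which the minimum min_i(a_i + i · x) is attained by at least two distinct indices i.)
Roots: {-5, -1}

Each tropical root is a break point of the lower envelope of the lines y = a_i + i · x (there are 3 lines, with slopes 0, 1, ..., 2). Only the lines that attain the minimum somewhere contribute to roots; other lines are dominated. Here the surviving (envelope) indices are i = 2, i = 1, i = 0.
Intersections between consecutive envelope lines give the roots: for adjacent envelope indices i < j the intersection is x = (a_i − a_j) / (j − i). Reading off the sorted break points: {-5, -1}.
Verification: at each break x_0, at least two indices attain the minimum of min_i(a_i + i · x_0).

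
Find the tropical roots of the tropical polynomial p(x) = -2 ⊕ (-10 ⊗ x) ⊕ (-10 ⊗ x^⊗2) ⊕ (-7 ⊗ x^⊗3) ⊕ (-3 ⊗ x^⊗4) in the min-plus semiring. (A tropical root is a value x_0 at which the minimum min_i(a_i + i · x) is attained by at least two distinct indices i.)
Roots: {-4, -3, 0, 8}

Each tropical root is a break point of the lower envelope of the lines y = a_i + i · x (there are 5 lines, with slopes 0, 1, ..., 4). Only the lines that attain the minimum somewhere contribute to roots; other lines are dominated. Here the surviving (envelope) indices are i = 4, i = 3, i = 2, i = 1, i = 0.
Intersections between consecutive envelope lines give the roots: for adjacent envelope indices i < j the intersection is x = (a_i − a_j) / (j − i). Reading off the sorted break points: {-4, -3, 0, 8}.
Verification: at each break x_0, at least two indices attain the minimum of min_i(a_i + i · x_0).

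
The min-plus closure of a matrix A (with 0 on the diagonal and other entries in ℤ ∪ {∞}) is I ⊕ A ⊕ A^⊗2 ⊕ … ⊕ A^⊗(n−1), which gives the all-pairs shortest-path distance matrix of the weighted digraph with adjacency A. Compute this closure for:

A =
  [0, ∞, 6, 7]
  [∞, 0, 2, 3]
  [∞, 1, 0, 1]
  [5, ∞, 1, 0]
Closure =
  [0, 7, 6, 7]
  [8, 0, 2, 3]
  [6, 1, 0, 1]
  [5, 2, 1, 0]

This is the Floyd-Warshall all-pairs shortest-path computation. For each intermediate vertex k = 0, 1, …, 3, update dist[i][j] ← min(dist[i][j], dist[i][k] + dist[k][j]). The final matrix gives, for each (i, j), the minimum total weight of any directed path from i to j (possibly empty when i = j).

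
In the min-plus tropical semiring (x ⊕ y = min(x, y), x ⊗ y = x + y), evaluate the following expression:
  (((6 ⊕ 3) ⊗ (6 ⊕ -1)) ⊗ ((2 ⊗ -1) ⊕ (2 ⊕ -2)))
(((6 ⊕ 3) ⊗ (6 ⊕ -1)) ⊗ ((2 ⊗ -1) ⊕ (2 ⊕ -2))) = 0

Expand innermost to outermost. Recall ⊕ takes the minimum of its arguments and ⊗ takes their sum. Working out the expression (((6 ⊕ 3) ⊗ (6 ⊕ -1)) ⊗ ((2 ⊗ -1) ⊕ (2 ⊕ -2))) gives 0.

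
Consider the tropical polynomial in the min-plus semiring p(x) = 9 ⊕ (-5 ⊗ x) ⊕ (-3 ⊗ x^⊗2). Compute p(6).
p(6) = 1

A tropical monomial a ⊗ x^⊗i evaluates to a + i · x. Evaluating each term at x = 6:
  Term 0 contributes 9 + 0 · 6 = 9
  Term 1 contributes -5 + 1 · 6 = 1
  Term 2 contributes -3 + 2 · 6 = 9
p(6) = ⊕ of these = min[9, 1, 9] = 1.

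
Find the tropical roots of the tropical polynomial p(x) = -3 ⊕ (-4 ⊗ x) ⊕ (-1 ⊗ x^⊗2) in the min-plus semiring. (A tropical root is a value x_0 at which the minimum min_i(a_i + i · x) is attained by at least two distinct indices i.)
Roots: {-3, 1}

Each tropical root is a break point of the lower envelope of the lines y = a_i + i · x (there are 3 lines, with slopes 0, 1, ..., 2). Only the lines that attain the minimum somewhere contribute to roots; other lines are dominated. Here the surviving (envelope) indices are i = 2, i = 1, i = 0.
Intersections between consecutive envelope lines give the roots: for adjacent envelope indices i < j the intersection is x = (a_i − a_j) / (j − i). Reading off the sorted break points: {-3, 1}.
Verification: at each break x_0, at least two indices attain the minimum of min_i(a_i + i · x_0).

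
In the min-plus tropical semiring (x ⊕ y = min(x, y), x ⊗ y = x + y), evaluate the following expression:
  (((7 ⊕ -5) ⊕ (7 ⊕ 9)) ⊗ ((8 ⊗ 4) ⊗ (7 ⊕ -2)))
(((7 ⊕ -5) ⊕ (7 ⊕ 9)) ⊗ ((8 ⊗ 4) ⊗ (7 ⊕ -2))) = 5

Expand innermost to outermost. Recall ⊕ takes the minimum of its arguments and ⊗ takes their sum. Working out the expression (((7 ⊕ -5) ⊕ (7 ⊕ 9)) ⊗ ((8 ⊗ 4) ⊗ (7 ⊕ -2))) gives 5.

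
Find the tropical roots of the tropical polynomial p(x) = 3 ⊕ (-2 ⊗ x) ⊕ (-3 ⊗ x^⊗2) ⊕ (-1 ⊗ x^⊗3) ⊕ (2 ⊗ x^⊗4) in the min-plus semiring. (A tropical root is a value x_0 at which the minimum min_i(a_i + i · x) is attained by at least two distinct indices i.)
Roots: {-3, -2, 1, 5}

Each tropical root is a break point of the lower envelope of the lines y = a_i + i · x (there are 5 lines, with slopes 0, 1, ..., 4). Only the lines that attain the minimum somewhere contribute to roots; other lines are dominated. Here the surviving (envelope) indices are i = 4, i = 3, i = 2, i = 1, i = 0.
Intersections between consecutive envelope lines give the roots: for adjacent envelope indices i < j the intersection is x = (a_i − a_j) / (j − i). Reading off the sorted break points: {-3, -2, 1, 5}.
Verification: at each break x_0, at least two indices attain the minimum of min_i(a_i + i · x_0).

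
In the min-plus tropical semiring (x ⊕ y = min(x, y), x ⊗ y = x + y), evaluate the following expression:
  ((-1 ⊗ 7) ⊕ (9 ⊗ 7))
((-1 ⊗ 7) ⊕ (9 ⊗ 7)) = 6

Expand innermost to outermost. Recall ⊕ takes the minimum of its arguments and ⊗ takes their sum. Working out the expression ((-1 ⊗ 7) ⊕ (9 ⊗ 7)) gives 6.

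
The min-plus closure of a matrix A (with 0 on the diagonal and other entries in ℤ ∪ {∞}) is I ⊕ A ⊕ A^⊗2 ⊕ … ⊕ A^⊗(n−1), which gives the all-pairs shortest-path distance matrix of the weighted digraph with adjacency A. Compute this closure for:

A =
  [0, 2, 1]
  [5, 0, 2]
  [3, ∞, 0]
Closure =
  [0, 2, 1]
  [5, 0, 2]
  [3, 5, 0]

This is the Floyd-Warshall all-pairs shortest-path computation. For each intermediate vertex k = 0, 1, …, 2, update dist[i][j] ← min(dist[i][j], dist[i][k] + dist[k][j]). The final matrix gives, for each (i, j), the minimum total weight of any directed path from i to j (possibly empty when i = j).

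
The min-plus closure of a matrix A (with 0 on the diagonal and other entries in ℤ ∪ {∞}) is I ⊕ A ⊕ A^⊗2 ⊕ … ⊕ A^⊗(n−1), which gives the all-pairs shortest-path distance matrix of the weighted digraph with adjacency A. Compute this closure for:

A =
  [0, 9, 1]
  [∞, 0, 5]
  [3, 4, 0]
Closure =
  [0, 5, 1]
  [8, 0, 5]
  [3, 4, 0]

This is the Floyd-Warshall all-pairs shortest-path computation. For each intermediate vertex k = 0, 1, …, 2, update dist[i][j] ← min(dist[i][j], dist[i][k] + dist[k][j]). The final matrix gives, for each (i, j), the minimum total weight of any directed path from i to j (possibly empty when i = j).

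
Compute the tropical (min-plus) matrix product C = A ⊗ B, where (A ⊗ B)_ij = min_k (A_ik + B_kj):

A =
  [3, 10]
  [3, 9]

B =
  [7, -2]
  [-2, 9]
A ⊗ B =
  [8, 1]
  [7, 1]

Apply the min-plus product entry-by-entry:
  C[0][0] = min over k of (A[0][0] + B[0][0] = 3 + 7 = 10, A[0][1] + B[1][0] = 10 + -2 = 8) = 8 (attained at k = 1)
  C[0][1] = min over k of (A[0][0] + B[0][1] = 3 + -2 = 1, A[0][1] + B[1][1] = 10 + 9 = 19) = 1 (attained at k = 0)
  C[1][0] = min over k of (A[1][0] + B[0][0] = 3 + 7 = 10, A[1][1] + B[1][0] = 9 + -2 = 7) = 7 (attained at k = 1)
  C[1][1] = min over k of (A[1][0] + B[0][1] = 3 + -2 = 1, A[1][1] + B[1][1] = 9 + 9 = 18) = 1 (attained at k = 0)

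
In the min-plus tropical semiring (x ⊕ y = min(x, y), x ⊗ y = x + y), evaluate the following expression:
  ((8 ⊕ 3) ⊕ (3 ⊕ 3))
((8 ⊕ 3) ⊕ (3 ⊕ 3)) = 3

Expand innermost to outermost. Recall ⊕ takes the minimum of its arguments and ⊗ takes their sum. Working out the expression ((8 ⊕ 3) ⊕ (3 ⊕ 3)) gives 3.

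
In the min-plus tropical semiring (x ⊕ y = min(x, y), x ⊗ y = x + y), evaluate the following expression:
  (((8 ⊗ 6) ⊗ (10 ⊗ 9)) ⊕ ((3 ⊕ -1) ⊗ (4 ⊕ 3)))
(((8 ⊗ 6) ⊗ (10 ⊗ 9)) ⊕ ((3 ⊕ -1) ⊗ (4 ⊕ 3))) = 2

Expand innermost to outermost. Recall ⊕ takes the minimum of its arguments and ⊗ takes their sum. Working out the expression (((8 ⊗ 6) ⊗ (10 ⊗ 9)) ⊕ ((3 ⊕ -1) ⊗ (4 ⊕ 3))) gives 2.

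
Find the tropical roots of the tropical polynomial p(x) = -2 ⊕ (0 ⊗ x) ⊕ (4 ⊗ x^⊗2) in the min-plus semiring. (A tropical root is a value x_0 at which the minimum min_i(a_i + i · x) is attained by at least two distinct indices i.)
Roots: {-4, -2}

Each tropical root is a break point of the lower envelope of the lines y = a_i + i · x (there are 3 lines, with slopes 0, 1, ..., 2). Only the lines that attain the minimum somewhere contribute to roots; other lines are dominated. Here the surviving (envelope) indices are i = 2, i = 1, i = 0.
Intersections between consecutive envelope lines give the roots: for adjacent envelope indices i < j the intersection is x = (a_i − a_j) / (j − i). Reading off the sorted break points: {-4, -2}.
Verification: at each break x_0, at least two indices attain the minimum of min_i(a_i + i · x_0).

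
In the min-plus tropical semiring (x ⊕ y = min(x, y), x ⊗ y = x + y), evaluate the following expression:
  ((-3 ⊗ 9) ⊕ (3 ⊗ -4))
((-3 ⊗ 9) ⊕ (3 ⊗ -4)) = -1

Expand innermost to outermost. Recall ⊕ takes the minimum of its arguments and ⊗ takes their sum. Working out the expression ((-3 ⊗ 9) ⊕ (3 ⊗ -4)) gives -1.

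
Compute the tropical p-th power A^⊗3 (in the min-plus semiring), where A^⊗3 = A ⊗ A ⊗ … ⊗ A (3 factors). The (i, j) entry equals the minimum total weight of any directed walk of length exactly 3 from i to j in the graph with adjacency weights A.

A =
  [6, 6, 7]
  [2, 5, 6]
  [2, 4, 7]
A^⊗3 =
  [13, 14, 15]
  [10, 13, 14]
  [10, 12, 13]

Each entry (A^⊗3)_ij equals the minimum over all length-3 walks i = v_0 → v_1 → … → v_3 = j of Σ_t A[v_t][v_{t+1}]. For example, for (i, j) = (0, 2) we minimise over 9 possible intermediate vertex sequences; the minimum is 15, attained along the walk 0 → 1 → 0 → 2.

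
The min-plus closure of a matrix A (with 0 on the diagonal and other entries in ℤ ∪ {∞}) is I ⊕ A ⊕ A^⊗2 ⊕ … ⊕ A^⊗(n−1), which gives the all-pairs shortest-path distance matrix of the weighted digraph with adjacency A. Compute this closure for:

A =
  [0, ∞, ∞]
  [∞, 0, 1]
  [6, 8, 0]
Closure =
  [0, ∞, ∞]
  [7, 0, 1]
  [6, 8, 0]

This is the Floyd-Warshall all-pairs shortest-path computation. For each intermediate vertex k = 0, 1, …, 2, update dist[i][j] ← min(dist[i][j], dist[i][k] + dist[k][j]). The final matrix gives, for each (i, j), the minimum total weight of any directed path from i to j (possibly empty when i = j).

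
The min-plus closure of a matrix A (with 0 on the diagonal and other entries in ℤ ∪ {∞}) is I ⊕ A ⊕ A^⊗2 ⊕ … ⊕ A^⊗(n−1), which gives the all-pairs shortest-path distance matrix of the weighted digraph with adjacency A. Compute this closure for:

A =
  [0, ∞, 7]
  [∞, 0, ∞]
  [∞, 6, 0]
Closure =
  [0, 13, 7]
  [∞, 0, ∞]
  [∞, 6, 0]

This is the Floyd-Warshall all-pairs shortest-path computation. For each intermediate vertex k = 0, 1, …, 2, update dist[i][j] ← min(dist[i][j], dist[i][k] + dist[k][j]). The final matrix gives, for each (i, j), the minimum total weight of any directed path from i to j (possibly empty when i = j).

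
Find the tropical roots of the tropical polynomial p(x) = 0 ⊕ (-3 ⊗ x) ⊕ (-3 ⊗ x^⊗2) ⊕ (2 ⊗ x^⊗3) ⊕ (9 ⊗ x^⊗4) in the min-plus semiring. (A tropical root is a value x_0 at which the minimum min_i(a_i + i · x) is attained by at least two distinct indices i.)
Roots: {-7, -5, 0, 3}

Each tropical root is a break point of the lower envelope of the lines y = a_i + i · x (there are 5 lines, with slopes 0, 1, ..., 4). Only the lines that attain the minimum somewhere contribute to roots; other lines are dominated. Here the surviving (envelope) indices are i = 4, i = 3, i = 2, i = 1, i = 0.
Intersections between consecutive envelope lines give the roots: for adjacent envelope indices i < j the intersection is x = (a_i − a_j) / (j − i). Reading off the sorted break points: {-7, -5, 0, 3}.
Verification: at each break x_0, at least two indices attain the minimum of min_i(a_i + i · x_0).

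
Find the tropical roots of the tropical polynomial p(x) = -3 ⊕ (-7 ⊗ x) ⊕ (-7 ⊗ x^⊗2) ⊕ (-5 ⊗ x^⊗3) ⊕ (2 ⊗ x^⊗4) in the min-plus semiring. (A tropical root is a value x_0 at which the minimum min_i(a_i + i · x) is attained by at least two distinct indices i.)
Roots: {-7, -2, 0, 4}

Each tropical root is a break point of the lower envelope of the lines y = a_i + i · x (there are 5 lines, with slopes 0, 1, ..., 4). Only the lines that attain the minimum somewhere contribute to roots; other lines are dominated. Here the surviving (envelope) indices are i = 4, i = 3, i = 2, i = 1, i = 0.
Intersections between consecutive envelope lines give the roots: for adjacent envelope indices i < j the intersection is x = (a_i − a_j) / (j − i). Reading off the sorted break points: {-7, -2, 0, 4}.
Verification: at each break x_0, at least two indices attain the minimum of min_i(a_i + i · x_0).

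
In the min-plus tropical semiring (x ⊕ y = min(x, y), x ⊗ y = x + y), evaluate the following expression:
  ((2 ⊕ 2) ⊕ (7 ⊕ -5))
((2 ⊕ 2) ⊕ (7 ⊕ -5)) = -5

Expand innermost to outermost. Recall ⊕ takes the minimum of its arguments and ⊗ takes their sum. Working out the expression ((2 ⊕ 2) ⊕ (7 ⊕ -5)) gives -5.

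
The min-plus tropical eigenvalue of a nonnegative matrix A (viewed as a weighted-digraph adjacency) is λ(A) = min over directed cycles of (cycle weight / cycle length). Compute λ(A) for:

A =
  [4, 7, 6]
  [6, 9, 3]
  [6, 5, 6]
λ(A) = 4

Enumerate directed cycles and compute their means (weight / length). Sample:
  cycle 0 → 0: weight = 4, length = 1, mean = 4/1 ≈ 4.000
  cycle 1 → 1: weight = 9, length = 1, mean = 9/1 ≈ 9.000
  cycle 2 → 2: weight = 6, length = 1, mean = 6/1 ≈ 6.000
  cycle 0 → 1 → 0: weight = 13, length = 2, mean = 13/2 ≈ 6.500
  cycle 0 → 2 → 0: weight = 12, length = 2, mean = 12/2 ≈ 6.000
  cycle 1 → 0 → 1: weight = 13, length = 2, mean = 13/2 ≈ 6.500
Minimum mean = 4.000, attained e.g. along the cycle 0 → 0 with weight 4 and length 1. So λ(A) = 4/1 = 4.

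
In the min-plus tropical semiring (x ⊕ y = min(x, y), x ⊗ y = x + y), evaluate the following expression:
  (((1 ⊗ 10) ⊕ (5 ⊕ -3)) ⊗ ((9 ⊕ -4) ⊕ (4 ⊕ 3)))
(((1 ⊗ 10) ⊕ (5 ⊕ -3)) ⊗ ((9 ⊕ -4) ⊕ (4 ⊕ 3))) = -7

Expand innermost to outermost. Recall ⊕ takes the minimum of its arguments and ⊗ takes their sum. Working out the expression (((1 ⊗ 10) ⊕ (5 ⊕ -3)) ⊗ ((9 ⊕ -4) ⊕ (4 ⊕ 3))) gives -7.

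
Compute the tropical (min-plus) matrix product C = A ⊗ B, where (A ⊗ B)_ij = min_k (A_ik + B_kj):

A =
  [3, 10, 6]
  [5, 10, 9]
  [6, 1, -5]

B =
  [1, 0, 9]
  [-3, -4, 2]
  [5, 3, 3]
A ⊗ B =
  [4, 3, 9]
  [6, 5, 12]
  [-2, -3, -2]

Apply the min-plus product entry-by-entry:
  C[0][0] = min over k of (A[0][0] + B[0][0] = 3 + 1 = 4, A[0][1] + B[1][0] = 10 + -3 = 7, A[0][2] + B[2][0] = 6 + 5 = 11) = 4 (attained at k = 0)
  C[0][1] = min over k of (A[0][0] + B[0][1] = 3 + 0 = 3, A[0][1] + B[1][1] = 10 + -4 = 6, A[0][2] + B[2][1] = 6 + 3 = 9) = 3 (attained at k = 0)
  C[0][2] = min over k of (A[0][0] + B[0][2] = 3 + 9 = 12, A[0][1] + B[1][2] = 10 + 2 = 12, A[0][2] + B[2][2] = 6 + 3 = 9) = 9 (attained at k = 2)
  C[1][0] = min over k of (A[1][0] + B[0][0] = 5 + 1 = 6, A[1][1] + B[1][0] = 10 + -3 = 7, A[1][2] + B[2][0] = 9 + 5 = 14) = 6 (attained at k = 0)
  C[1][1] = min over k of (A[1][0] + B[0][1] = 5 + 0 = 5, A[1][1] + B[1][1] = 10 + -4 = 6, A[1][2] + B[2][1] = 9 + 3 = 12) = 5 (attained at k = 0)
  C[1][2] = min over k of (A[1][0] + B[0][2] = 5 + 9 = 14, A[1][1] + B[1][2] = 10 + 2 = 12, A[1][2] + B[2][2] = 9 + 3 = 12) = 12 (attained at k = 1)
  C[2][0] = min over k of (A[2][0] + B[0][0] = 6 + 1 = 7, A[2][1] + B[1][0] = 1 + -3 = -2, A[2][2] + B[2][0] = -5 + 5 = 0) = -2 (attained at k = 1)
  C[2][1] = min over k of (A[2][0] + B[0][1] = 6 + 0 = 6, A[2][1] + B[1][1] = 1 + -4 = -3, A[2][2] + B[2][1] = -5 + 3 = -2) = -3 (attained at k = 1)
  C[2][2] = min over k of (A[2][0] + B[0][2] = 6 + 9 = 15, A[2][1] + B[1][2] = 1 + 2 = 3, A[2][2] + B[2][2] = -5 + 3 = -2) = -2 (attained at k = 2)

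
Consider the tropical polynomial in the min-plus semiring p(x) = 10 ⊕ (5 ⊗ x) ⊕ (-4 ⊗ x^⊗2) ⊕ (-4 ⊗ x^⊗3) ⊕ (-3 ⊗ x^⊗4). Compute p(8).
p(8) = 10

A tropical monomial a ⊗ x^⊗i evaluates to a + i · x. Evaluating each term at x = 8:
  Term 0 contributes 10 + 0 · 8 = 10
  Term 1 contributes 5 + 1 · 8 = 13
  Term 2 contributes -4 + 2 · 8 = 12
  Term 3 contributes -4 + 3 · 8 = 20
  Term 4 contributes -3 + 4 · 8 = 29
p(8) = ⊕ of these = min[10, 13, 12, 20, 29] = 10.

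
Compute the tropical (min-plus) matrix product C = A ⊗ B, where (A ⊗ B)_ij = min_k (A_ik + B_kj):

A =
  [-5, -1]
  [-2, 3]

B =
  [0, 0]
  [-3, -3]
A ⊗ B =
  [-5, -5]
  [-2, -2]

Apply the min-plus product entry-by-entry:
  C[0][0] = min over k of (A[0][0] + B[0][0] = -5 + 0 = -5, A[0][1] + B[1][0] = -1 + -3 = -4) = -5 (attained at k = 0)
  C[0][1] = min over k of (A[0][0] + B[0][1] = -5 + 0 = -5, A[0][1] + B[1][1] = -1 + -3 = -4) = -5 (attained at k = 0)
  C[1][0] = min over k of (A[1][0] + B[0][0] = -2 + 0 = -2, A[1][1] + B[1][0] = 3 + -3 = 0) = -2 (attained at k = 0)
  C[1][1] = min over k of (A[1][0] + B[0][1] = -2 + 0 = -2, A[1][1] + B[1][1] = 3 + -3 = 0) = -2 (attained at k = 0)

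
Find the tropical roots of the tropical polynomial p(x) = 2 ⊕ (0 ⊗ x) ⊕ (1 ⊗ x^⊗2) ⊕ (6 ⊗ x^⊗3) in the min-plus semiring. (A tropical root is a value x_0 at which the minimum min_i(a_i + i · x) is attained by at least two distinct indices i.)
Roots: {-5, -1, 2}

Each tropical root is a break point of the lower envelope of the lines y = a_i + i · x (there are 4 lines, with slopes 0, 1, ..., 3). Only the lines that attain the minimum somewhere contribute to roots; other lines are dominated. Here the surviving (envelope) indices are i = 3, i = 2, i = 1, i = 0.
Intersections between consecutive envelope lines give the roots: for adjacent envelope indices i < j the intersection is x = (a_i − a_j) / (j − i). Reading off the sorted break points: {-5, -1, 2}.
Verification: at each break x_0, at least two indices attain the minimum of min_i(a_i + i · x_0).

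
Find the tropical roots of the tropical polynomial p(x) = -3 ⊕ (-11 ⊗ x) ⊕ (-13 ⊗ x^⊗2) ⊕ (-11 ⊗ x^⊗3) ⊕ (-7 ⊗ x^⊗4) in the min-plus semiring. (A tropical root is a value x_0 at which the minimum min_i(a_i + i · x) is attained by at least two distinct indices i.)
Roots: {-4, -2, 2, 8}

Each tropical root is a break point of the lower envelope of the lines y = a_i + i · x (there are 5 lines, with slopes 0, 1, ..., 4). Only the lines that attain the minimum somewhere contribute to roots; other lines are dominated. Here the surviving (envelope) indices are i = 4, i = 3, i = 2, i = 1, i = 0.
Intersections between consecutive envelope lines give the roots: for adjacent envelope indices i < j the intersection is x = (a_i − a_j) / (j − i). Reading off the sorted break points: {-4, -2, 2, 8}.
Verification: at each break x_0, at least two indices attain the minimum of min_i(a_i + i · x_0).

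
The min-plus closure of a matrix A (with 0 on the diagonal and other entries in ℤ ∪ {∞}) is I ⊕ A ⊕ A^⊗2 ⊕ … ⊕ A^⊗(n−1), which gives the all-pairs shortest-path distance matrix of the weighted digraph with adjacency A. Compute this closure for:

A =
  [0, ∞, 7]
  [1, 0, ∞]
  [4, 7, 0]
Closure =
  [0, 14, 7]
  [1, 0, 8]
  [4, 7, 0]

This is the Floyd-Warshall all-pairs shortest-path computation. For each intermediate vertex k = 0, 1, …, 2, update dist[i][j] ← min(dist[i][j], dist[i][k] + dist[k][j]). The final matrix gives, for each (i, j), the minimum total weight of any directed path from i to j (possibly empty when i = j).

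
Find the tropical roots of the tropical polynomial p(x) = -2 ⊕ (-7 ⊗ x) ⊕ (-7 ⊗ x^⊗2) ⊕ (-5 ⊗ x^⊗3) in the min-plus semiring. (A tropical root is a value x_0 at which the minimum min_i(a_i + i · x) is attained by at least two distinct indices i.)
Roots: {-2, 0, 5}

Each tropical root is a break point of the lower envelope of the lines y = a_i + i · x (there are 4 lines, with slopes 0, 1, ..., 3). Only the lines that attain the minimum somewhere contribute to roots; other lines are dominated. Here the surviving (envelope) indices are i = 3, i = 2, i = 1, i = 0.
Intersections between consecutive envelope lines give the roots: for adjacent envelope indices i < j the intersection is x = (a_i − a_j) / (j − i). Reading off the sorted break points: {-2, 0, 5}.
Verification: at each break x_0, at least two indices attain the minimum of min_i(a_i + i · x_0).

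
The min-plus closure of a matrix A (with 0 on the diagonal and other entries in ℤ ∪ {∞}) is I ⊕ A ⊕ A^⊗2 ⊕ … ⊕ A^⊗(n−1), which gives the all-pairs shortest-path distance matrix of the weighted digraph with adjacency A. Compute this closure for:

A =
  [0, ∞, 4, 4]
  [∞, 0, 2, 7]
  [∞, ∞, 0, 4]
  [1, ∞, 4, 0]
Closure =
  [0, ∞, 4, 4]
  [7, 0, 2, 6]
  [5, ∞, 0, 4]
  [1, ∞, 4, 0]

This is the Floyd-Warshall all-pairs shortest-path computation. For each intermediate vertex k = 0, 1, …, 3, update dist[i][j] ← min(dist[i][j], dist[i][k] + dist[k][j]). The final matrix gives, for each (i, j), the minimum total weight of any directed path from i to j (possibly empty when i = j).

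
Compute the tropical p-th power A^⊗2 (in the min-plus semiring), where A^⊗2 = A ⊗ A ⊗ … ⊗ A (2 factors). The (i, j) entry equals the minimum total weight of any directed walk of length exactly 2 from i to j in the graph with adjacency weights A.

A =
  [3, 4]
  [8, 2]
A^⊗2 =
  [6, 6]
  [10, 4]

Each entry (A^⊗2)_ij equals the minimum over all length-2 walks i = v_0 → v_1 → … → v_2 = j of Σ_t A[v_t][v_{t+1}]. For example, for (i, j) = (0, 1) we minimise over 2 possible intermediate vertex sequences; the minimum is 6, attained along the walk 0 → 1 → 1.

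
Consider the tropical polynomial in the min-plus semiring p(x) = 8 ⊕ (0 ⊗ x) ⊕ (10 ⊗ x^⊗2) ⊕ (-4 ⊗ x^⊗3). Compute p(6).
p(6) = 6

A tropical monomial a ⊗ x^⊗i evaluates to a + i · x. Evaluating each term at x = 6:
  Term 0 contributes 8 + 0 · 6 = 8
  Term 1 contributes 0 + 1 · 6 = 6
  Term 2 contributes 10 + 2 · 6 = 22
  Term 3 contributes -4 + 3 · 6 = 14
p(6) = ⊕ of these = min[8, 6, 22, 14] = 6.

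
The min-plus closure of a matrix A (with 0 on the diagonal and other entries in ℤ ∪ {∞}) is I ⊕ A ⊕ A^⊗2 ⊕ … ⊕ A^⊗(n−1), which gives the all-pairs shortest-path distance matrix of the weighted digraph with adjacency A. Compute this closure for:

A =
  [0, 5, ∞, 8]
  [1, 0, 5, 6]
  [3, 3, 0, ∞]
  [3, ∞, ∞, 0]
Closure =
  [0, 5, 10, 8]
  [1, 0, 5, 6]
  [3, 3, 0, 9]
  [3, 8, 13, 0]

This is the Floyd-Warshall all-pairs shortest-path computation. For each intermediate vertex k = 0, 1, …, 3, update dist[i][j] ← min(dist[i][j], dist[i][k] + dist[k][j]). The final matrix gives, for each (i, j), the minimum total weight of any directed path from i to j (possibly empty when i = j).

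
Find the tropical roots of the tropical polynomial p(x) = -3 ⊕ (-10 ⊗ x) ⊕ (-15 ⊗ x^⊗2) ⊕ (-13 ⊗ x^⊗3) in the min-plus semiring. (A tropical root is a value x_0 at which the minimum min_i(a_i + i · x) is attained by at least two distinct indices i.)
Roots: {-2, 5, 7}

Each tropical root is a break point of the lower envelope of the lines y = a_i + i · x (there are 4 lines, with slopes 0, 1, ..., 3). Only the lines that attain the minimum somewhere contribute to roots; other lines are dominated. Here the surviving (envelope) indices are i = 3, i = 2, i = 1, i = 0.
Intersections between consecutive envelope lines give the roots: for adjacent envelope indices i < j the intersection is x = (a_i − a_j) / (j − i). Reading off the sorted break points: {-2, 5, 7}.
Verification: at each break x_0, at least two indices attain the minimum of min_i(a_i + i · x_0).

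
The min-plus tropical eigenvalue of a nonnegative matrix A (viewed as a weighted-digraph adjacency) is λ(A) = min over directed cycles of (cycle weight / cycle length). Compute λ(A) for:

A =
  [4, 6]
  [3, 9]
λ(A) = 4

Enumerate directed cycles and compute their means (weight / length). Sample:
  cycle 0 → 0: weight = 4, length = 1, mean = 4/1 ≈ 4.000
  cycle 1 → 1: weight = 9, length = 1, mean = 9/1 ≈ 9.000
  cycle 0 → 1 → 0: weight = 9, length = 2, mean = 9/2 ≈ 4.500
  cycle 1 → 0 → 1: weight = 9, length = 2, mean = 9/2 ≈ 4.500
Minimum mean = 4.000, attained e.g. along the cycle 0 → 0 with weight 4 and length 1. So λ(A) = 4/1 = 4.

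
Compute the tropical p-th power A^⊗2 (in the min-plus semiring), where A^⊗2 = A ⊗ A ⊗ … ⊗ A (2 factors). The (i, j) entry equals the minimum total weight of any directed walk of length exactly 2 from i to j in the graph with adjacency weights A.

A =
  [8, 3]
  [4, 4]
A^⊗2 =
  [7, 7]
  [8, 7]

Each entry (A^⊗2)_ij equals the minimum over all length-2 walks i = v_0 → v_1 → … → v_2 = j of Σ_t A[v_t][v_{t+1}]. For example, for (i, j) = (0, 1) we minimise over 2 possible intermediate vertex sequences; the minimum is 7, attained along the walk 0 → 1 → 1.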